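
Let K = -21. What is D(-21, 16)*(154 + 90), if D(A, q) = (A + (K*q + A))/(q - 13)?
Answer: -30744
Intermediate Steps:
D(A, q) = (-21*q + 2*A)/(-13 + q) (D(A, q) = (A + (-21*q + A))/(q - 13) = (A + (A - 21*q))/(-13 + q) = (-21*q + 2*A)/(-13 + q))
D(-21, 16)*(154 + 90) = ((-21*16 + 2*(-21))/(-13 + 16))*(154 + 90) = ((-336 - 42)/3)*244 = ((⅓)*(-378))*244 = -126*244 = -30744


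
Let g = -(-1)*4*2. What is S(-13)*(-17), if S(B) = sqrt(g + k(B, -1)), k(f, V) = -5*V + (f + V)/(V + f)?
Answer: -17*sqrt(14) ≈ -63.608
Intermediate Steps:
k(f, V) = 1 - 5*V (k(f, V) = -5*V + (V + f)/(V + f) = -5*V + 1 = 1 - 5*V)
g = 8 (g = -1*(-4)*2 = 4*2 = 8)
S(B) = sqrt(14) (S(B) = sqrt(8 + (1 - 5*(-1))) = sqrt(8 + (1 + 5)) = sqrt(8 + 6) = sqrt(14))
S(-13)*(-17) = sqrt(14)*(-17) = -17*sqrt(14)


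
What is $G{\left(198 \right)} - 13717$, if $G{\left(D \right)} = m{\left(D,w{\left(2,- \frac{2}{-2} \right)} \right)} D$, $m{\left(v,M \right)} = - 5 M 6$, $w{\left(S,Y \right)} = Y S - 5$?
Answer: $4103$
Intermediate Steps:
$w{\left(S,Y \right)} = -5 + S Y$ ($w{\left(S,Y \right)} = S Y - 5 = -5 + S Y$)
$m{\left(v,M \right)} = - 30 M$
$G{\left(D \right)} = 90 D$ ($G{\left(D \right)} = - 30 \left(-5 + 2 \left(- \frac{2}{-2}\right)\right) D = - 30 \left(-5 + 2 \left(\left(-2\right) \left(- \frac{1}{2}\right)\right)\right) D = - 30 \left(-5 + 2 \cdot 1\right) D = - 30 \left(-5 + 2\right) D = \left(-30\right) \left(-3\right) D = 90 D$)
$G{\left(198 \right)} - 13717 = 90 \cdot 198 - 13717 = 17820 - 13717 = 4103$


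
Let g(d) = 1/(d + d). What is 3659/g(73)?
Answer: 534214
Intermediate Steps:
g(d) = 1/(2*d)
3659/g(73) = 3659/(((½)/73)) = 3659/(((½)*(1/73))) = 3659/(1/146) = 3659*146 = 534214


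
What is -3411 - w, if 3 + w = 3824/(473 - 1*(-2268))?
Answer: -9345152/2741 ≈ -3409.4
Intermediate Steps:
w = -4399/2741 (w = -3 + 3824/(473 - 1*(-2268)) = -3 + 3824/(473 + 2268) = -3 + 3824/2741 = -4399/2741 ≈ -1.6049)
-3411 - w = -3411 - 1*(-4399/2741) = -3411 + 4399/2741 = -9345152/2741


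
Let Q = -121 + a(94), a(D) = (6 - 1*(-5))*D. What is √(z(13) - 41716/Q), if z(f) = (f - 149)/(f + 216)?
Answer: 2*I*√505816431791/209077 ≈ 6.8033*I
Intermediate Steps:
a(D) = 11*D (a(D) = (6 + 5)*D = 11*D)
Q = 913 (Q = -121 + 11*94 = -121 + 1034 = 913)
z(f) = (-149 + f)/(216 + f)
√(z(13) - 41716/Q) = √((-149 + 13)/(216 + 13) - 41716/913) = √(-136/229 - 41716*1/913) = √((1/229)*(-136) - 41716/913) = √(-136/229 - 41716/913) = √(-9677132/209077) = 2*I*√505816431791/209077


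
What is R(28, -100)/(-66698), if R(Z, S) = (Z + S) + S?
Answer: 86/33349 ≈ 0.0025788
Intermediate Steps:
R(Z, S) = Z + 2*S (R(Z, S) = (S + Z) + S = Z + 2*S)
R(28, -100)/(-66698) = (28 + 2*(-100))/(-66698) = (28 - 200)*(-1/66698) = -172*(-1/66698) = 86/33349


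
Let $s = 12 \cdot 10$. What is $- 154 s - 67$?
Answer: $-18547$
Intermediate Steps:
$s = 120$
$- 154 s - 67 = \left(-154\right) 120 - 67 = -18480 - 67 = -18547$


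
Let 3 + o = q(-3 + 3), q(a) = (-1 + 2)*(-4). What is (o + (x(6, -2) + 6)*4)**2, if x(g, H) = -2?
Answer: 81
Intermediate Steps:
q(a) = -4 (q(a) = 1*(-4) = -4)
o = -7 (o = -3 - 4 = -7)
(o + (x(6, -2) + 6)*4)**2 = (-7 + (-2 + 6)*4)**2 = (-7 + 4*4)**2 = (-7 + 16)**2 = 9**2 = 81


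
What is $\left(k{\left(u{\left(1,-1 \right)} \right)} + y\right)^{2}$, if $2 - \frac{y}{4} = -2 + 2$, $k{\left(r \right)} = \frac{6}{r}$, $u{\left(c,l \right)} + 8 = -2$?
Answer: $\frac{1369}{25} \approx 54.76$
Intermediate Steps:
$u{\left(c,l \right)} = -10$ ($u{\left(c,l \right)} = -8 - 2 = -10$)
$y = 8$ ($y = 8 - 4 \left(-2 + 2\right) = 8 - 0 = 8 + 0 = 8$)
$\left(k{\left(u{\left(1,-1 \right)} \right)} + y\right)^{2} = \left(\frac{6}{-10} + 8\right)^{2} = \left(6 \left(- \frac{1}{10}\right) + 8\right)^{2} = \left(- \frac{3}{5} + 8\right)^{2} = \left(\frac{37}{5}\right)^{2} = \frac{1369}{25}$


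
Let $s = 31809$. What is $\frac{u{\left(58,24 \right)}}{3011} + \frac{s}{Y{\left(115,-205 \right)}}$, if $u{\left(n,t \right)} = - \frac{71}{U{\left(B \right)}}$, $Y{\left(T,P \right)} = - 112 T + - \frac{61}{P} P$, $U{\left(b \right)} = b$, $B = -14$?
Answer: $- \frac{1339957775}{545514914} \approx -2.4563$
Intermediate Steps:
$Y{\left(T,P \right)} = -61 - 112 T$ ($Y{\left(T,P \right)} = - 112 T - 61 = -61 - 112 T$)
$u{\left(n,t \right)} = \frac{71}{14}$ ($u{\left(n,t \right)} = - \frac{71}{-14} = \left(-71\right) \left(- \frac{1}{14}\right) = \frac{71}{14}$)
$\frac{u{\left(58,24 \right)}}{3011} + \frac{s}{Y{\left(115,-205 \right)}} = \frac{71}{14 \cdot 3011} + \frac{31809}{-61 - 12880} = \frac{71}{14} \cdot \frac{1}{3011} + \frac{31809}{-61 - 12880} = \frac{71}{42154} + \frac{31809}{-12941} = \frac{71}{42154} + 31809 \left(- \frac{1}{12941}\right) = \frac{71}{42154} - \frac{31809}{12941} = - \frac{1339957775}{545514914}$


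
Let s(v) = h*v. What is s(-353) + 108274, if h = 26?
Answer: 99096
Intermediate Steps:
s(v) = 26*v
s(-353) + 108274 = 26*(-353) + 108274 = -9178 + 108274 = 99096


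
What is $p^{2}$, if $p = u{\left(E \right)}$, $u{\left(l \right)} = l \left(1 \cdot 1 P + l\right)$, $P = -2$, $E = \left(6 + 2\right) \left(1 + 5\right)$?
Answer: $4875264$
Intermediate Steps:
$E = 48$ ($E = 8 \cdot 6 = 48$)
$u{\left(l \right)} = l \left(-2 + l\right)$ ($u{\left(l \right)} = l \left(1 \cdot 1 \left(-2\right) + l\right) = l \left(1 \left(-2\right) + l\right) = l \left(-2 + l\right)$)
$p = 2208$ ($p = 48 \left(-2 + 48\right) = 48 \cdot 46 = 2208$)
$p^{2} = 2208^{2} = 4875264$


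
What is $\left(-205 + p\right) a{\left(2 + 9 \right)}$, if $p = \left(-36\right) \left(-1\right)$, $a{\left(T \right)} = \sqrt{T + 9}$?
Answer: $- 338 \sqrt{5} \approx -755.79$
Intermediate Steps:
$a{\left(T \right)} = \sqrt{9 + T}$
$p = 36$
$\left(-205 + p\right) a{\left(2 + 9 \right)} = \left(-205 + 36\right) \sqrt{9 + \left(2 + 9\right)} = - 169 \sqrt{9 + 11} = - 169 \sqrt{20} = - 169 \cdot 2 \sqrt{5} = - 338 \sqrt{5}$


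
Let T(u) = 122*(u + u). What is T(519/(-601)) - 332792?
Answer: -200134628/601 ≈ -3.3300e+5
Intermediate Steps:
T(u) = 244*u (T(u) = 122*(2*u) = 244*u)
T(519/(-601)) - 332792 = 244*(519/(-601)) - 332792 = 244*(519*(-1/601)) - 332792 = 244*(-519/601) - 332792 = -126636/601 - 332792 = -200134628/601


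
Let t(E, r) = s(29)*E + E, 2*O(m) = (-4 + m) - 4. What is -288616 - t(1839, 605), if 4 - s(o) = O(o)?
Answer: -557003/2 ≈ -2.7850e+5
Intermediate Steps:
O(m) = -4 + m/2 (O(m) = ((-4 + m) - 4)/2 = (-8 + m)/2 = -4 + m/2)
s(o) = 8 - o/2 (s(o) = 4 - (-4 + o/2) = 4 + (4 - o/2) = 8 - o/2)
t(E, r) = -11*E/2 (t(E, r) = (8 - ½*29)*E + E = (8 - 29/2)*E + E = -13*E/2 + E = -11*E/2)
-288616 - t(1839, 605) = -288616 - (-11)*1839/2 = -288616 - 1*(-20229/2) = -288616 + 20229/2 = -557003/2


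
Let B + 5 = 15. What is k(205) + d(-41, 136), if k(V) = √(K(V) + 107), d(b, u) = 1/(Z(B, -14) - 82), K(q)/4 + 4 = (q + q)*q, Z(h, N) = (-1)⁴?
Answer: -1/81 + √336291 ≈ 579.89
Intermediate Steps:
B = 10 (B = -5 + 15 = 10)
Z(h, N) = 1
K(q) = -16 + 8*q² (K(q) = -16 + 4*((q + q)*q) = -16 + 4*((2*q)*q) = -16 + 4*(2*q²) = -16 + 8*q²)
d(b, u) = -1/81 (d(b, u) = 1/(1 - 82) = 1/(-81) = -1/81)
k(V) = √(91 + 8*V²) (k(V) = √((-16 + 8*V²) + 107) = √(91 + 8*V²))
k(205) + d(-41, 136) = √(91 + 8*205²) - 1/81 = √(91 + 8*42025) - 1/81 = √(91 + 336200) - 1/81 = √336291 - 1/81 = -1/81 + √336291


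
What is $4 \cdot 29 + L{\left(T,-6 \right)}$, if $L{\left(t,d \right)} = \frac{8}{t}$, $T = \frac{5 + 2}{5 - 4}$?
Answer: $\frac{820}{7} \approx 117.14$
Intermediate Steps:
$T = 7$ ($T = \frac{7}{1} = 7 \cdot 1 = 7$)
$4 \cdot 29 + L{\left(T,-6 \right)} = 4 \cdot 29 + \frac{8}{7} = 116 + 8 \cdot \frac{1}{7} = 116 + \frac{8}{7} = \frac{820}{7}$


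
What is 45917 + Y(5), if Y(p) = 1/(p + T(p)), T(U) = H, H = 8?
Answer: 596922/13 ≈ 45917.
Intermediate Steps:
T(U) = 8
Y(p) = 1/(8 + p) (Y(p) = 1/(p + 8) = 1/(8 + p))
45917 + Y(5) = 45917 + 1/(8 + 5) = 45917 + 1/13 = 596922/13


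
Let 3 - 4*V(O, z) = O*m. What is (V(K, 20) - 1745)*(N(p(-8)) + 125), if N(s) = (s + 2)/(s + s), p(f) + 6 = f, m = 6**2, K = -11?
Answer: -2889059/14 ≈ -2.0636e+5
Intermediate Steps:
m = 36
V(O, z) = 3/4 - 9*O (V(O, z) = 3/4 - O*36/4 = 3/4 - 9*O)
p(f) = -6 + f
N(s) = (2 + s)/(2*s) (N(s) = (2 + s)/((2*s)) = (2 + s)*(1/(2*s)) = (2 + s)/(2*s))
(V(K, 20) - 1745)*(N(p(-8)) + 125) = ((3/4 - 9*(-11)) - 1745)*((2 + (-6 - 8))/(2*(-6 - 8)) + 125) = ((3/4 + 99) - 1745)*((1/2)*(2 - 14)/(-14) + 125) = (399/4 - 1745)*((1/2)*(-1/14)*(-12) + 125) = -6581*(3/7 + 125)/4 = -6581/4*878/7 = -2889059/14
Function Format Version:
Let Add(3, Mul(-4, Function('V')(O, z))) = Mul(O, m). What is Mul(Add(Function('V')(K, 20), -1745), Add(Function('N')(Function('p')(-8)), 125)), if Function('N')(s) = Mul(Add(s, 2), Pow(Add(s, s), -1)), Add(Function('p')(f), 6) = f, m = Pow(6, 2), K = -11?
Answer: Rational(-2889059, 14) ≈ -2.0636e+5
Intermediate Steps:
m = 36
Function('V')(O, z) = Add(Rational(3, 4), Mul(-9, O)) (Function('V')(O, z) = Add(Rational(3, 4), Mul(Rational(-1, 4), Mul(O, 36))) = Add(Rational(3, 4), Mul(Rational(-1, 4), Mul(36, O))) = Add(Rational(3, 4), Mul(-9, O)))
Function('p')(f) = Add(-6, f)
Function('N')(s) = Mul(Rational(1, 2), Pow(s, -1), Add(2, s)) (Function('N')(s) = Mul(Add(2, s), Pow(Mul(2, s), -1)) = Mul(Add(2, s), Mul(Rational(1, 2), Pow(s, -1))) = Mul(Rational(1, 2), Pow(s, -1), Add(2, s)))
Mul(Add(Function('V')(K, 20), -1745), Add(Function('N')(Function('p')(-8)), 125)) = Mul(Add(Add(Rational(3, 4), Mul(-9, -11)), -1745), Add(Mul(Rational(1, 2), Pow(Add(-6, -8), -1), Add(2, Add(-6, -8))), 125)) = Mul(Add(Add(Rational(3, 4), 99), -1745), Add(Mul(Rational(1, 2), Pow(-14, -1), Add(2, -14)), 125)) = Mul(Add(Rational(399, 4), -1745), Add(Mul(Rational(1, 2), Rational(-1, 14), -12), 125)) = Mul(Rational(-6581, 4), Add(Rational(3, 7), 125)) = Mul(Rational(-6581, 4), Rational(878, 7)) = Rational(-2889059, 14)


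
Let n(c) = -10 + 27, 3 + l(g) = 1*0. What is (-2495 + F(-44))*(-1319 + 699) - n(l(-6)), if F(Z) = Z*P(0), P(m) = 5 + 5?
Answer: 1819683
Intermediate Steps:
P(m) = 10
F(Z) = 10*Z (F(Z) = Z*10 = 10*Z)
l(g) = -3 (l(g) = -3 + 1*0 = -3 + 0 = -3)
n(c) = 17
(-2495 + F(-44))*(-1319 + 699) - n(l(-6)) = (-2495 + 10*(-44))*(-1319 + 699) - 1*17 = (-2495 - 440)*(-620) - 17 = -2935*(-620) - 17 = 1819700 - 17 = 1819683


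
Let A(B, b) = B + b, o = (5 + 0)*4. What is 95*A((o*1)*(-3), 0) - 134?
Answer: -5834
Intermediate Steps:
o = 20 (o = 5*4 = 20)
95*A((o*1)*(-3), 0) - 134 = 95*((20*1)*(-3) + 0) - 134 = 95*(20*(-3) + 0) - 134 = 95*(-60 + 0) - 134 = 95*(-60) - 134 = -5700 - 134 = -5834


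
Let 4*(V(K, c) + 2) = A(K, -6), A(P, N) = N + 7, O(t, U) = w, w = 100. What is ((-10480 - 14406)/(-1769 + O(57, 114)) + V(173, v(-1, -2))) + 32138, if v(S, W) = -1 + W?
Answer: 214641149/6676 ≈ 32151.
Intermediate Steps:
O(t, U) = 100
A(P, N) = 7 + N
V(K, c) = -7/4 (V(K, c) = -2 + (7 - 6)/4 = -2 + (¼)*1 = -2 + ¼ = -7/4)
((-10480 - 14406)/(-1769 + O(57, 114)) + V(173, v(-1, -2))) + 32138 = ((-10480 - 14406)/(-1769 + 100) - 7/4) + 32138 = (-24886/(-1669) - 7/4) + 32138 = (-24886*(-1/1669) - 7/4) + 32138 = (24886/1669 - 7/4) + 32138 = 87861/6676 + 32138 = 214641149/6676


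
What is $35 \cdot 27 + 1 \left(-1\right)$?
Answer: $944$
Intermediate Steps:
$35 \cdot 27 + 1 \left(-1\right) = 945 - 1 = 944$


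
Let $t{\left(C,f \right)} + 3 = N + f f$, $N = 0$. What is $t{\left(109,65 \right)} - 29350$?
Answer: $-25128$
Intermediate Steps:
$t{\left(C,f \right)} = -3 + f^{2}$ ($t{\left(C,f \right)} = -3 + \left(0 + f f\right) = -3 + \left(0 + f^{2}\right) = -3 + f^{2}$)
$t{\left(109,65 \right)} - 29350 = \left(-3 + 65^{2}\right) - 29350 = \left(-3 + 4225\right) - 29350 = 4222 - 29350 = -25128$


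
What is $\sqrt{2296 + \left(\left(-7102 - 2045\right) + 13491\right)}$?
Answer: $4 \sqrt{415} \approx 81.486$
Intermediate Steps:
$\sqrt{2296 + \left(\left(-7102 - 2045\right) + 13491\right)} = \sqrt{2296 + \left(-9147 + 13491\right)} = \sqrt{2296 + 4344} = \sqrt{6640} = 4 \sqrt{415}$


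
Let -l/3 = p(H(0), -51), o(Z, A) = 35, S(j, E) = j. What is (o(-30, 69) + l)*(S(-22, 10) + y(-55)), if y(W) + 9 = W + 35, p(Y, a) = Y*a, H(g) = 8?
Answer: -64209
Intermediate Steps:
y(W) = 26 + W (y(W) = -9 + (W + 35) = -9 + (35 + W) = 26 + W)
l = 1224 (l = -24*(-51) = -3*(-408) = 1224)
(o(-30, 69) + l)*(S(-22, 10) + y(-55)) = (35 + 1224)*(-22 + (26 - 55)) = 1259*(-22 - 29) = 1259*(-51) = -64209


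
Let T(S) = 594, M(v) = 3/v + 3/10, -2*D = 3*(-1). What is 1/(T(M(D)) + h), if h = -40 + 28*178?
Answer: 1/5538 ≈ 0.00018057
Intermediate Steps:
D = 3/2 (D = -3*(-1)/2 = -½*(-3) = 3/2 ≈ 1.5000)
M(v) = 3/10 + 3/v (M(v) = 3/v + 3*(⅒) = 3/v + 3/10 = 3/10 + 3/v)
h = 4944 (h = -40 + 4984 = 4944)
1/(T(M(D)) + h) = 1/(594 + 4944) = 1/5538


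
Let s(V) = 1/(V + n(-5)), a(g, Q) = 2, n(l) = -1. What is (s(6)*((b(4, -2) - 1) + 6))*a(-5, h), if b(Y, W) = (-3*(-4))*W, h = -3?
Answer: -38/5 ≈ -7.6000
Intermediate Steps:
b(Y, W) = 12*W
s(V) = 1/(-1 + V) (s(V) = 1/(V - 1) = 1/(-1 + V))
(s(6)*((b(4, -2) - 1) + 6))*a(-5, h) = (((12*(-2) - 1) + 6)/(-1 + 6))*2 = (((-24 - 1) + 6)/5)*2 = ((-25 + 6)/5)*2 = ((⅕)*(-19))*2 = -19/5*2 = -38/5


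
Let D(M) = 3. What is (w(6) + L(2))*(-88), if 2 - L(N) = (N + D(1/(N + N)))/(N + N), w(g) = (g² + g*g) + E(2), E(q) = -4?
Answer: -6050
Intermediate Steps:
w(g) = -4 + 2*g² (w(g) = (g² + g*g) - 4 = (g² + g²) - 4 = 2*g² - 4 = -4 + 2*g²)
L(N) = 2 - (3 + N)/(2*N) (L(N) = 2 - (N + 3)/(N + N) = 2 - (3 + N)/(2*N))
(w(6) + L(2))*(-88) = ((-4 + 2*6²) + (3/2)*(-1 + 2)/2)*(-88) = ((-4 + 2*36) + (3/2)*(½)*1)*(-88) = ((-4 + 72) + ¾)*(-88) = (68 + ¾)*(-88) = (275/4)*(-88) = -6050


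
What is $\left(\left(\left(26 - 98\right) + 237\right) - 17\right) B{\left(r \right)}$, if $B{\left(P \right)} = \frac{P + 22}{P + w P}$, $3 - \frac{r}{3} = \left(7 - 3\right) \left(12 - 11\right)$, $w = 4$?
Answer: $- \frac{2812}{15} \approx -187.47$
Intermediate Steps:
$r = -3$ ($r = 9 - 3 \left(7 - 3\right) \left(12 - 11\right) = 9 - 3 \cdot 4 \cdot 1 = 9 - 12 = -3$)
$B{\left(P \right)} = \frac{22 + P}{5 P}$ ($B{\left(P \right)} = \frac{P + 22}{P + 4 P} = \frac{22 + P}{5 P}$)
$\left(\left(\left(26 - 98\right) + 237\right) - 17\right) B{\left(r \right)} = \left(\left(\left(26 - 98\right) + 237\right) - 17\right) \frac{22 - 3}{5 \left(-3\right)} = \left(\left(-72 + 237\right) - 17\right) \frac{1}{5} \left(- \frac{1}{3}\right) 19 = \left(165 - 17\right) \left(- \frac{19}{15}\right) = 148 \left(- \frac{19}{15}\right) = - \frac{2812}{15}$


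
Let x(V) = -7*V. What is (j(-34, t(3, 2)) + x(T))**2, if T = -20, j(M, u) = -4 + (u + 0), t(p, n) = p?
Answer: 19321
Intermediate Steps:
j(M, u) = -4 + u
(j(-34, t(3, 2)) + x(T))**2 = ((-4 + 3) - 7*(-20))**2 = (-1 + 140)**2 = 139**2 = 19321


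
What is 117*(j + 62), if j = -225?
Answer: -19071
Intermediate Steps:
117*(j + 62) = 117*(-225 + 62) = 117*(-163) = -19071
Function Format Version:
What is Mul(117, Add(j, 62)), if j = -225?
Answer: -19071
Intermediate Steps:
Mul(117, Add(j, 62)) = Mul(117, Add(-225, 62)) = Mul(117, -163) = -19071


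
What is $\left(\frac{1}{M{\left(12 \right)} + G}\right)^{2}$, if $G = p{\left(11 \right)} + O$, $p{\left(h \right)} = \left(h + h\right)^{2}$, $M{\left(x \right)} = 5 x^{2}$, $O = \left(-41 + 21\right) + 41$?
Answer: $\frac{1}{1500625} \approx 6.6639 \cdot 10^{-7}$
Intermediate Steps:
$O = 21$ ($O = -20 + 41 = 21$)
$p{\left(h \right)} = 4 h^{2}$ ($p{\left(h \right)} = \left(2 h\right)^{2} = 4 h^{2}$)
$G = 505$ ($G = 4 \cdot 11^{2} + 21 = 4 \cdot 121 + 21 = 484 + 21 = 505$)
$\left(\frac{1}{M{\left(12 \right)} + G}\right)^{2} = \left(\frac{1}{5 \cdot 12^{2} + 505}\right)^{2} = \left(\frac{1}{5 \cdot 144 + 505}\right)^{2} = \left(\frac{1}{720 + 505}\right)^{2} = \left(\frac{1}{1225}\right)^{2} = \frac{1}{1500625}$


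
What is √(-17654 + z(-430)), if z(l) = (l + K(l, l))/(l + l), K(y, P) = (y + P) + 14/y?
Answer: I*√3263947243/430 ≈ 132.86*I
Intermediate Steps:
K(y, P) = P + y + 14/y (K(y, P) = (P + y) + 14/y = P + y + 14/y)
z(l) = (3*l + 14/l)/(2*l) (z(l) = (l + (l + l + 14/l))/(l + l) = (l + (2*l + 14/l))/((2*l)) = (3*l + 14/l)*(1/(2*l)) = (3*l + 14/l)/(2*l))
√(-17654 + z(-430)) = √(-17654 + (3/2 + 7/(-430)²)) = √(-17654 + (3/2 + 7*(1/184900))) = √(-17654 + (3/2 + 7/184900)) = √(-17654 + 277357/184900) = √(-3263947243/184900) = I*√3263947243/430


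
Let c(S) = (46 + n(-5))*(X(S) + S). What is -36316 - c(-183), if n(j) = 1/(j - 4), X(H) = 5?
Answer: -253330/9 ≈ -28148.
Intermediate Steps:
n(j) = 1/(-4 + j)
c(S) = 2065/9 + 413*S/9 (c(S) = (46 + 1/(-4 - 5))*(5 + S) = (46 + 1/(-9))*(5 + S) = (46 - ⅑)*(5 + S) = 413*(5 + S)/9 = 2065/9 + 413*S/9)
-36316 - c(-183) = -36316 - (2065/9 + (413/9)*(-183)) = -36316 - (2065/9 - 25193/3) = -36316 - 1*(-73514/9) = -36316 + 73514/9 = -253330/9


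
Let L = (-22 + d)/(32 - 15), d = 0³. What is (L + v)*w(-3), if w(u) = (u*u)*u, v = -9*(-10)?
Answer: -40716/17 ≈ -2395.1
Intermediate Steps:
d = 0
v = 90
L = -22/17 (L = (-22 + 0)/(32 - 15) = -22/17 ≈ -1.2941)
w(u) = u³ (w(u) = u²*u = u³)
(L + v)*w(-3) = (-22/17 + 90)*(-3)³ = (1508/17)*(-27) = -40716/17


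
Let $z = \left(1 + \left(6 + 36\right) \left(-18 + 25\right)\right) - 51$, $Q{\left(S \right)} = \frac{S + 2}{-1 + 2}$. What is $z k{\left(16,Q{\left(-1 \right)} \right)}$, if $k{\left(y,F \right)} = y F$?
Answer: $3904$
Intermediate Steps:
$Q{\left(S \right)} = 2 + S$ ($Q{\left(S \right)} = \frac{2 + S}{1} = \left(2 + S\right) 1 = 2 + S$)
$k{\left(y,F \right)} = F y$
$z = 244$ ($z = \left(1 + 42 \cdot 7\right) - 51 = \left(1 + 294\right) - 51 = 295 - 51 = 244$)
$z k{\left(16,Q{\left(-1 \right)} \right)} = 244 \left(2 - 1\right) 16 = 244 \cdot 1 \cdot 16 = 244 \cdot 16 = 3904$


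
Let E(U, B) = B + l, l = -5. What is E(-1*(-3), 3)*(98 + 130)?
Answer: -456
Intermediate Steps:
E(U, B) = -5 + B (E(U, B) = B - 5 = -5 + B)
E(-1*(-3), 3)*(98 + 130) = (-5 + 3)*(98 + 130) = -2*228 = -456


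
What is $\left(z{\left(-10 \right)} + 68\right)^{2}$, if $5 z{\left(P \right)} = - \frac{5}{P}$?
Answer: $\frac{463761}{100} \approx 4637.6$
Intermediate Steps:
$z{\left(P \right)} = - \frac{1}{P}$ ($z{\left(P \right)} = \frac{\left(-5\right) \frac{1}{P}}{5} = - \frac{1}{P}$)
$\left(z{\left(-10 \right)} + 68\right)^{2} = \left(- \frac{1}{-10} + 68\right)^{2} = \left(\left(-1\right) \left(- \frac{1}{10}\right) + 68\right)^{2} = \left(\frac{1}{10} + 68\right)^{2} = \left(\frac{681}{10}\right)^{2} = \frac{463761}{100}$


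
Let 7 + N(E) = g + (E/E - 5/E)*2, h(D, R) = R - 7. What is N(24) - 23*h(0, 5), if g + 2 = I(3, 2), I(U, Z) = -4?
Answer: 415/12 ≈ 34.583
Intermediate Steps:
h(D, R) = -7 + R
g = -6 (g = -2 - 4 = -6)
N(E) = -11 - 10/E (N(E) = -7 + (-6 + (E/E - 5/E)*2) = -7 + (-6 + (1 - 5/E)*2) = -7 + (-6 + (2 - 10/E)) = -7 + (-4 - 10/E) = -11 - 10/E)
N(24) - 23*h(0, 5) = (-11 - 10/24) - 23*(-7 + 5) = (-11 - 10*1/24) - 23*(-2) = (-11 - 5/12) - 1*(-46) = -137/12 + 46 = 415/12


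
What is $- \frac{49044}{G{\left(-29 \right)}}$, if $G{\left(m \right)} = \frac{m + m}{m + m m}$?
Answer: $686616$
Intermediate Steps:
$G{\left(m \right)} = \frac{2 m}{m + m^{2}}$
$- \frac{49044}{G{\left(-29 \right)}} = - \frac{49044}{2 \frac{1}{1 - 29}} = - \frac{49044}{2 \frac{1}{-28}} = - \frac{49044}{2 \left(- \frac{1}{28}\right)} = - \frac{49044}{- \frac{1}{14}} = \left(-49044\right) \left(-14\right) = 686616$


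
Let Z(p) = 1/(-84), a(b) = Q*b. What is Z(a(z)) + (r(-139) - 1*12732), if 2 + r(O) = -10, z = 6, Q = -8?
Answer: -1070497/84 ≈ -12744.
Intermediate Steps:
r(O) = -12 (r(O) = -2 - 10 = -12)
a(b) = -8*b
Z(p) = -1/84
Z(a(z)) + (r(-139) - 1*12732) = -1/84 + (-12 - 1*12732) = -1/84 + (-12 - 12732) = -1/84 - 12744 = -1070497/84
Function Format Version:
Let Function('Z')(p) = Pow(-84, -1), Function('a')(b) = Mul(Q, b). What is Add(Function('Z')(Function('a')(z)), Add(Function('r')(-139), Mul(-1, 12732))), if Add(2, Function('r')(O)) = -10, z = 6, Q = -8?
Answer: Rational(-1070497, 84) ≈ -12744.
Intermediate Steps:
Function('r')(O) = -12 (Function('r')(O) = Add(-2, -10) = -12)
Function('a')(b) = Mul(-8, b)
Function('Z')(p) = Rational(-1, 84)
Add(Function('Z')(Function('a')(z)), Add(Function('r')(-139), Mul(-1, 12732))) = Add(Rational(-1, 84), Add(-12, Mul(-1, 12732))) = Add(Rational(-1, 84), Add(-12, -12732)) = Add(Rational(-1, 84), -12744) = Rational(-1070497, 84)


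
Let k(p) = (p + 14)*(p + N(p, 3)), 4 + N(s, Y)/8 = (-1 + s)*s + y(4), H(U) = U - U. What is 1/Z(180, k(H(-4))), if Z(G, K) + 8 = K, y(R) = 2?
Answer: -1/232 ≈ -0.0043103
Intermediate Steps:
H(U) = 0
N(s, Y) = -16 + 8*s*(-1 + s) (N(s, Y) = -32 + 8*((-1 + s)*s + 2) = -32 + 8*(s*(-1 + s) + 2) = -32 + 8*(2 + s*(-1 + s)) = -32 + (16 + 8*s*(-1 + s)) = -16 + 8*s*(-1 + s))
k(p) = (14 + p)*(-16 - 7*p + 8*p²) (k(p) = (p + 14)*(p + (-16 - 8*p + 8*p²)) = (14 + p)*(-16 - 7*p + 8*p²))
Z(G, K) = -8 + K
1/Z(180, k(H(-4))) = 1/(-8 + (-224 - 114*0 + 8*0³ + 105*0²)) = 1/(-8 + (-224 + 0 + 8*0 + 105*0)) = 1/(-8 + (-224 + 0 + 0 + 0)) = 1/(-8 - 224) = 1/(-232) = -1/232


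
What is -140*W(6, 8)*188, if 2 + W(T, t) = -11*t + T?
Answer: 2210880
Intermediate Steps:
W(T, t) = -2 + T - 11*t (W(T, t) = -2 + (-11*t + T) = -2 + (T - 11*t) = -2 + T - 11*t)
-140*W(6, 8)*188 = -140*(-2 + 6 - 11*8)*188 = -140*(-2 + 6 - 88)*188 = -140*(-84)*188 = 11760*188 = 2210880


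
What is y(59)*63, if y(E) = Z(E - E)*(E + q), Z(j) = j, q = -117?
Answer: 0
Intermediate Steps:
y(E) = 0 (y(E) = (E - E)*(E - 117) = 0*(-117 + E) = 0)
y(59)*63 = 0*63 = 0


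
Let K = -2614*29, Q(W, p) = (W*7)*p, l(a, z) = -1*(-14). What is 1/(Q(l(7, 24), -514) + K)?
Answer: -1/126178 ≈ -7.9253e-6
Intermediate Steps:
l(a, z) = 14
Q(W, p) = 7*W*p (Q(W, p) = (7*W)*p = 7*W*p)
K = -75806
1/(Q(l(7, 24), -514) + K) = 1/(7*14*(-514) - 75806) = 1/(-50372 - 75806) = 1/(-126178) = -1/126178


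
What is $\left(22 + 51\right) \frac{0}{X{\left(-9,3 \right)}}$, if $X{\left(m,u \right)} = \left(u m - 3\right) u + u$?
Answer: $0$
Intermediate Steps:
$X{\left(m,u \right)} = u + u \left(-3 + m u\right)$ ($X{\left(m,u \right)} = \left(m u - 3\right) u + u = \left(-3 + m u\right) u + u = u \left(-3 + m u\right) + u = u + u \left(-3 + m u\right)$)
$\left(22 + 51\right) \frac{0}{X{\left(-9,3 \right)}} = \left(22 + 51\right) \frac{0}{3 \left(-2 - 27\right)} = 73 \frac{0}{3 \left(-2 - 27\right)} = 73 \frac{0}{3 \left(-29\right)} = 73 \frac{0}{-87} = 73 \cdot 0 \left(- \frac{1}{87}\right) = 73 \cdot 0 = 0$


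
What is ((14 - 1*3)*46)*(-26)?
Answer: -13156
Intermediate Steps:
((14 - 1*3)*46)*(-26) = ((14 - 3)*46)*(-26) = (11*46)*(-26) = 506*(-26) = -13156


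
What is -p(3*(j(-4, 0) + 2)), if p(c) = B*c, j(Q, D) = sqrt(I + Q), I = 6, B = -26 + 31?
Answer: -30 - 15*sqrt(2) ≈ -51.213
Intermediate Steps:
B = 5
j(Q, D) = sqrt(6 + Q)
p(c) = 5*c
-p(3*(j(-4, 0) + 2)) = -5*3*(sqrt(6 - 4) + 2) = -5*3*(sqrt(2) + 2) = -5*3*(2 + sqrt(2)) = -5*(6 + 3*sqrt(2)) = -(30 + 15*sqrt(2)) = -30 - 15*sqrt(2)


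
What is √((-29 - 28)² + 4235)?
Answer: 2*√1871 ≈ 86.510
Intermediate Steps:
√((-29 - 28)² + 4235) = √((-57)² + 4235) = √(3249 + 4235) = √7484 = 2*√1871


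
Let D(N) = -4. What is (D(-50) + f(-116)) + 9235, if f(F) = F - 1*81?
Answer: 9034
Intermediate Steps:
f(F) = -81 + F (f(F) = F - 81 = -81 + F)
(D(-50) + f(-116)) + 9235 = (-4 + (-81 - 116)) + 9235 = (-4 - 197) + 9235 = -201 + 9235 = 9034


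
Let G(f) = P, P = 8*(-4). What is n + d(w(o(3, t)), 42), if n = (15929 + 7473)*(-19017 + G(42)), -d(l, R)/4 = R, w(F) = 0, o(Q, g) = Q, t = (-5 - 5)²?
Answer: -445784866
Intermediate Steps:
P = -32
t = 100 (t = (-10)² = 100)
G(f) = -32
d(l, R) = -4*R
n = -445784698 (n = (15929 + 7473)*(-19017 - 32) = 23402*(-19049) = -445784698)
n + d(w(o(3, t)), 42) = -445784698 - 4*42 = -445784698 - 168 = -445784866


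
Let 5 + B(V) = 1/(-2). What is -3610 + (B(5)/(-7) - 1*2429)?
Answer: -84535/14 ≈ -6038.2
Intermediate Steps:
B(V) = -11/2 (B(V) = -5 + 1/(-2) = -5 - ½ = -11/2)
-3610 + (B(5)/(-7) - 1*2429) = -3610 + (-11/2/(-7) - 1*2429) = -3610 + (-11/2*(-⅐) - 2429) = -3610 + (11/14 - 2429) = -3610 - 33995/14 = -84535/14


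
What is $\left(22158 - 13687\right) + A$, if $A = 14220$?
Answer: $22691$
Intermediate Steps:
$\left(22158 - 13687\right) + A = \left(22158 - 13687\right) + 14220 = 8471 + 14220 = 22691$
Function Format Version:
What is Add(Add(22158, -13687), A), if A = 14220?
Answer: 22691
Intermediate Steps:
Add(Add(22158, -13687), A) = Add(Add(22158, -13687), 14220) = Add(8471, 14220) = 22691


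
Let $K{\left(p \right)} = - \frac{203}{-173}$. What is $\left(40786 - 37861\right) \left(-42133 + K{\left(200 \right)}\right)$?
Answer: $- \frac{21319757550}{173} \approx -1.2324 \cdot 10^{8}$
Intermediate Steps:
$K{\left(p \right)} = \frac{203}{173}$ ($K{\left(p \right)} = \left(-203\right) \left(- \frac{1}{173}\right) = \frac{203}{173}$)
$\left(40786 - 37861\right) \left(-42133 + K{\left(200 \right)}\right) = \left(40786 - 37861\right) \left(-42133 + \frac{203}{173}\right) = 2925 \left(- \frac{7288806}{173}\right) = - \frac{21319757550}{173}$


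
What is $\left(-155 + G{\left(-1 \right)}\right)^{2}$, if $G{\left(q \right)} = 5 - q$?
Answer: $22201$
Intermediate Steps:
$\left(-155 + G{\left(-1 \right)}\right)^{2} = \left(-155 + \left(5 - -1\right)\right)^{2} = \left(-155 + \left(5 + 1\right)\right)^{2} = \left(-155 + 6\right)^{2} = \left(-149\right)^{2} = 22201$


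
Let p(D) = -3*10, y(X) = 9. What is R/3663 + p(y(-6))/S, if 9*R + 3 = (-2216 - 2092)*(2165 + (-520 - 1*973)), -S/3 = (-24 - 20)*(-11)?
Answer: -21224851/241758 ≈ -87.794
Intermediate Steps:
p(D) = -30
S = -1452 (S = -3*(-24 - 20)*(-11) = -(-132)*(-11) = -3*484 = -1452)
R = -964993/3 (R = -1/3 + ((-2216 - 2092)*(2165 + (-520 - 1*973)))/9 = -1/3 + (-4308*(2165 + (-520 - 973)))/9 = -1/3 + (-4308*(2165 - 1493))/9 = -1/3 + (-4308*672)/9 = -1/3 + (1/9)*(-2894976) = -1/3 - 321664 = -964993/3 ≈ -3.2166e+5)
R/3663 + p(y(-6))/S = -964993/3/3663 - 30/(-1452) = -964993/3*1/3663 - 30*(-1/1452) = -964993/10989 + 5/242 = -21224851/241758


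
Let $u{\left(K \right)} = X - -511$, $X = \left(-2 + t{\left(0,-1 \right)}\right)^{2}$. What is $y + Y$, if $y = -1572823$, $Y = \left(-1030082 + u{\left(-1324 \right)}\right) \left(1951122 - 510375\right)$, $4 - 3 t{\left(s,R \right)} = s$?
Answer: $-1483352262028$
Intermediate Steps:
$t{\left(s,R \right)} = \frac{4}{3} - \frac{s}{3}$
$X = \frac{4}{9}$ ($X = \left(-2 + \left(\frac{4}{3} - 0\right)\right)^{2} = \left(-2 + \left(\frac{4}{3} + 0\right)\right)^{2} = \left(-2 + \frac{4}{3}\right)^{2} = \left(- \frac{2}{3}\right)^{2} = \frac{4}{9} \approx 0.44444$)
$u{\left(K \right)} = \frac{4603}{9}$ ($u{\left(K \right)} = \frac{4}{9} - -511 = \frac{4}{9} + 511 = \frac{4603}{9}$)
$Y = -1483350689205$ ($Y = \left(-1030082 + \frac{4603}{9}\right) \left(1951122 - 510375\right) = - \frac{9266135 \left(1951122 - 510375\right)}{9} = \left(- \frac{9266135}{9}\right) 1440747 = -1483350689205$)
$y + Y = -1572823 - 1483350689205 = -1483352262028$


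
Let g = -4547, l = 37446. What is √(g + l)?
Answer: √32899 ≈ 181.38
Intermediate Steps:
√(g + l) = √(-4547 + 37446) = √32899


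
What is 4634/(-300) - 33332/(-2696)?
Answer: -77927/25275 ≈ -3.0832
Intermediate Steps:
4634/(-300) - 33332/(-2696) = 4634*(-1/300) - 33332*(-1/2696) = -2317/150 + 8333/674 = -77927/25275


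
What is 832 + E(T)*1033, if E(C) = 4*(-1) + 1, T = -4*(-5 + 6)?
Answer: -2267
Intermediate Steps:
T = -4 (T = -4*1 = -4)
E(C) = -3 (E(C) = -4 + 1 = -3)
832 + E(T)*1033 = 832 - 3*1033 = 832 - 3099 = -2267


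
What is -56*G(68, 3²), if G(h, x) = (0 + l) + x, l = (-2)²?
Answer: -728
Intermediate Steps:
l = 4
G(h, x) = 4 + x (G(h, x) = (0 + 4) + x = 4 + x)
-56*G(68, 3²) = -56*(4 + 3²) = -56*(4 + 9) = -56*13 = -728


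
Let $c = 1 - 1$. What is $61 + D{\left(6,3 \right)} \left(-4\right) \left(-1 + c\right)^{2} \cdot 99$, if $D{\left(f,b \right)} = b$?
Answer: $-1127$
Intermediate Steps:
$c = 0$
$61 + D{\left(6,3 \right)} \left(-4\right) \left(-1 + c\right)^{2} \cdot 99 = 61 + 3 \left(-4\right) \left(-1 + 0\right)^{2} \cdot 99 = 61 + - 12 \left(-1\right)^{2} \cdot 99 = 61 + \left(-12\right) 1 \cdot 99 = 61 - 1188 = -1127$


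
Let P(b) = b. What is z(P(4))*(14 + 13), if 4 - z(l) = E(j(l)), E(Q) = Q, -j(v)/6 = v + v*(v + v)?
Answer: 5940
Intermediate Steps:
j(v) = -12*v² - 6*v (j(v) = -6*(v + v*(v + v)) = -6*(v + v*(2*v)) = -6*(v + 2*v²) = -12*v² - 6*v)
z(l) = 4 + 6*l*(1 + 2*l) (z(l) = 4 - (-6)*l*(1 + 2*l) = 4 + 6*l*(1 + 2*l))
z(P(4))*(14 + 13) = (4 + 6*4 + 12*4²)*(14 + 13) = (4 + 24 + 12*16)*27 = (4 + 24 + 192)*27 = 220*27 = 5940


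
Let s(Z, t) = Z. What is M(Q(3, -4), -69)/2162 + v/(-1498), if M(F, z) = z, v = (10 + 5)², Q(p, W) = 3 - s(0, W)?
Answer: -6411/35203 ≈ -0.18212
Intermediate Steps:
Q(p, W) = 3 (Q(p, W) = 3 - 1*0 = 3 + 0 = 3)
v = 225 (v = 15² = 225)
M(Q(3, -4), -69)/2162 + v/(-1498) = -69/2162 + 225/(-1498) = -69*1/2162 + 225*(-1/1498) = -3/94 - 225/1498 = -6411/35203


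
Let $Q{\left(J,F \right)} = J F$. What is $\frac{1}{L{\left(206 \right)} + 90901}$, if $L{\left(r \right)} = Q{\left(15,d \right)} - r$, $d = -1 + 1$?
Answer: $\frac{1}{90695} \approx 1.1026 \cdot 10^{-5}$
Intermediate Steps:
$d = 0$
$Q{\left(J,F \right)} = F J$
$L{\left(r \right)} = - r$ ($L{\left(r \right)} = 0 \cdot 15 - r = 0 - r = - r$)
$\frac{1}{L{\left(206 \right)} + 90901} = \frac{1}{\left(-1\right) 206 + 90901} = \frac{1}{-206 + 90901} = \frac{1}{90695}$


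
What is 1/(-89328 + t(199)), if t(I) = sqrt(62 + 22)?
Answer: -7444/664957625 - sqrt(21)/3989745750 ≈ -1.1196e-5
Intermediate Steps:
t(I) = 2*sqrt(21) (t(I) = sqrt(84) = 2*sqrt(21))
1/(-89328 + t(199)) = 1/(-89328 + 2*sqrt(21))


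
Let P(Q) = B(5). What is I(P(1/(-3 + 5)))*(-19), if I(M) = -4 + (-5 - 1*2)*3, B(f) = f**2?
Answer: 475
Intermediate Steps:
P(Q) = 25 (P(Q) = 5**2 = 25)
I(M) = -25 (I(M) = -4 + (-5 - 2)*3 = -4 - 7*3 = -4 - 21 = -25)
I(P(1/(-3 + 5)))*(-19) = -25*(-19) = 475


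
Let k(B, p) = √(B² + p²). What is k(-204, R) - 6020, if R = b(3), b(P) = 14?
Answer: -6020 + 2*√10453 ≈ -5815.5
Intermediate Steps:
R = 14
k(-204, R) - 6020 = √((-204)² + 14²) - 6020 = √(41616 + 196) - 6020 = √41812 - 6020 = 2*√10453 - 6020 = -6020 + 2*√10453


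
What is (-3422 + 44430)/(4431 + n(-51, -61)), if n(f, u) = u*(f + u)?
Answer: 41008/11263 ≈ 3.6409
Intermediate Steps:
(-3422 + 44430)/(4431 + n(-51, -61)) = (-3422 + 44430)/(4431 - 61*(-51 - 61)) = 41008/(4431 - 61*(-112)) = 41008/(4431 + 6832) = 41008/11263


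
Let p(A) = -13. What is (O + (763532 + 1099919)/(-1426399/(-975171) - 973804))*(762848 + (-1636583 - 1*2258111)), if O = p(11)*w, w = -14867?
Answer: -30252472221620387942276/49980210215 ≈ -6.0529e+11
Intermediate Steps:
O = 193271 (O = -13*(-14867) = 193271)
(O + (763532 + 1099919)/(-1426399/(-975171) - 973804))*(762848 + (-1636583 - 1*2258111)) = (193271 + (763532 + 1099919)/(-1426399/(-975171) - 973804))*(762848 + (-1636583 - 1*2258111)) = (193271 + 1863451/(-1426399*(-1/975171) - 973804))*(762848 + (-1636583 - 2258111)) = (193271 + 1863451/(1426399/975171 - 973804))*(762848 - 3894694) = (193271 + 1863451/(-949623994085/975171))*(-3131846) = (193271 + 1863451*(-975171/949623994085))*(-3131846) = (193271 - 1817183375121/949623994085)*(-3131846) = (183532961777426914/949623994085)*(-3131846) = -30252472221620387942276/49980210215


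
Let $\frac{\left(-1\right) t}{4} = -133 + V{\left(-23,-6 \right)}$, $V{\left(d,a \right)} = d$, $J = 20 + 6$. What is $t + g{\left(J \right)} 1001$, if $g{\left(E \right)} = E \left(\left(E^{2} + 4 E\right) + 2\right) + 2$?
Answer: $20354958$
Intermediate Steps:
$J = 26$
$g{\left(E \right)} = 2 + E \left(2 + E^{2} + 4 E\right)$ ($g{\left(E \right)} = E \left(2 + E^{2} + 4 E\right) + 2 = 2 + E \left(2 + E^{2} + 4 E\right)$)
$t = 624$ ($t = - 4 \left(-133 - 23\right) = \left(-4\right) \left(-156\right) = 624$)
$t + g{\left(J \right)} 1001 = 624 + \left(2 + 26^{3} + 2 \cdot 26 + 4 \cdot 26^{2}\right) 1001 = 624 + \left(2 + 17576 + 52 + 4 \cdot 676\right) 1001 = 624 + \left(2 + 17576 + 52 + 2704\right) 1001 = 624 + 20334 \cdot 1001 = 624 + 20354334 = 20354958$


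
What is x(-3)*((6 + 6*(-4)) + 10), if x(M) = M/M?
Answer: -8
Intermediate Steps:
x(M) = 1
x(-3)*((6 + 6*(-4)) + 10) = 1*((6 + 6*(-4)) + 10) = 1*((6 - 24) + 10) = 1*(-18 + 10) = 1*(-8) = -8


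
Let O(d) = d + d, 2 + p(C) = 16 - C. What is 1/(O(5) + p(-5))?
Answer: 1/29 ≈ 0.034483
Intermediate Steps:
p(C) = 14 - C (p(C) = -2 + (16 - C) = 14 - C)
O(d) = 2*d
1/(O(5) + p(-5)) = 1/(2*5 + (14 - 1*(-5))) = 1/(10 + (14 + 5)) = 1/(10 + 19) = 1/29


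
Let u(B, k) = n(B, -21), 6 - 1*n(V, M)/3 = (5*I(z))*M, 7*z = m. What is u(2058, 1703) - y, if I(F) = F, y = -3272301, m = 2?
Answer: 3272409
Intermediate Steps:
z = 2/7 (z = (1/7)*2 = 2/7 ≈ 0.28571)
n(V, M) = 18 - 30*M/7 (n(V, M) = 18 - 3*5*(2/7)*M = 18 - 30*M/7)
u(B, k) = 108 (u(B, k) = 18 - 30/7*(-21) = 18 + 90 = 108)
u(2058, 1703) - y = 108 - 1*(-3272301) = 108 + 3272301 = 3272409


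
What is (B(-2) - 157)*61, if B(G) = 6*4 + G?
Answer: -8235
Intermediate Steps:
B(G) = 24 + G
(B(-2) - 157)*61 = ((24 - 2) - 157)*61 = (22 - 157)*61 = -135*61 = -8235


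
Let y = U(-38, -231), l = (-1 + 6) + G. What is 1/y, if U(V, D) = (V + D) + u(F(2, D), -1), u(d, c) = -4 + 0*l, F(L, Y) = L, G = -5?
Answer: -1/273 ≈ -0.0036630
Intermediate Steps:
l = 0 (l = (-1 + 6) - 5 = 5 - 5 = 0)
u(d, c) = -4 (u(d, c) = -4 + 0*0 = -4 + 0 = -4)
U(V, D) = -4 + D + V (U(V, D) = (V + D) - 4 = (D + V) - 4 = -4 + D + V)
y = -273 (y = -4 - 231 - 38 = -273)
1/y = 1/(-273) = -1/273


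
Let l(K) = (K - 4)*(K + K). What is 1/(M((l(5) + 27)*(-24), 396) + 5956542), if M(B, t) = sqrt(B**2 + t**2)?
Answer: 330919/1971132869578 - sqrt(6565)/2956699304367 ≈ 1.6786e-7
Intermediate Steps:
l(K) = 2*K*(-4 + K) (l(K) = (-4 + K)*(2*K) = 2*K*(-4 + K))
1/(M((l(5) + 27)*(-24), 396) + 5956542) = 1/(sqrt(((2*5*(-4 + 5) + 27)*(-24))**2 + 396**2) + 5956542) = 1/(sqrt(((2*5*1 + 27)*(-24))**2 + 156816) + 5956542) = 1/(sqrt(((10 + 27)*(-24))**2 + 156816) + 5956542) = 1/(sqrt((37*(-24))**2 + 156816) + 5956542) = 1/(sqrt((-888)**2 + 156816) + 5956542) = 1/(sqrt(788544 + 156816) + 5956542) = 1/(sqrt(945360) + 5956542) = 1/(12*sqrt(6565) + 5956542) = 1/(5956542 + 12*sqrt(6565))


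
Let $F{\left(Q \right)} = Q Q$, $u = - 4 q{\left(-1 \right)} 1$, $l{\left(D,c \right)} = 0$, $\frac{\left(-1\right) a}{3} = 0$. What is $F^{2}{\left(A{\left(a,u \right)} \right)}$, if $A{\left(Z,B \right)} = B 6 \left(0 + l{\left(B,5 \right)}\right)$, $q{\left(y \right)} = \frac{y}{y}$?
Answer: $0$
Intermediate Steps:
$a = 0$ ($a = \left(-3\right) 0 = 0$)
$q{\left(y \right)} = 1$
$u = -4$ ($u = \left(-4\right) 1 \cdot 1 = \left(-4\right) 1 = -4$)
$A{\left(Z,B \right)} = 0$ ($A{\left(Z,B \right)} = B 6 \left(0 + 0\right) = B 6 \cdot 0 = B 0 = 0$)
$F{\left(Q \right)} = Q^{2}$
$F^{2}{\left(A{\left(a,u \right)} \right)} = \left(0^{2}\right)^{2} = 0^{2} = 0$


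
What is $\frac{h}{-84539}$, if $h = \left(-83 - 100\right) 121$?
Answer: $\frac{22143}{84539} \approx 0.26193$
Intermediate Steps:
$h = -22143$ ($h = \left(-183\right) 121 = -22143$)
$\frac{h}{-84539} = - \frac{22143}{-84539} = \left(-22143\right) \left(- \frac{1}{84539}\right) = \frac{22143}{84539}$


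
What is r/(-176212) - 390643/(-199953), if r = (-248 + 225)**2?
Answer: 68730209179/35234118036 ≈ 1.9507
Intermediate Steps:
r = 529 (r = (-23)**2 = 529)
r/(-176212) - 390643/(-199953) = 529/(-176212) - 390643/(-199953) = 529*(-1/176212) - 390643*(-1/199953) = -529/176212 + 390643/199953 = 68730209179/35234118036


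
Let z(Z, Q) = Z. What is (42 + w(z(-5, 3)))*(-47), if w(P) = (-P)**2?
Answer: -3149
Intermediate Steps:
w(P) = P**2
(42 + w(z(-5, 3)))*(-47) = (42 + (-5)**2)*(-47) = (42 + 25)*(-47) = 67*(-47) = -3149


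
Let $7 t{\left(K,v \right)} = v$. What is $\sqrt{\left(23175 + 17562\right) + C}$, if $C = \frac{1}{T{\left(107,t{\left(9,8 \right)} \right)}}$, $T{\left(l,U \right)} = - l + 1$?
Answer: $\frac{\sqrt{457720826}}{106} \approx 201.83$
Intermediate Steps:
$t{\left(K,v \right)} = \frac{v}{7}$
$T{\left(l,U \right)} = 1 - l$
$C = - \frac{1}{106}$ ($C = \frac{1}{1 - 107} = \frac{1}{-106} = - \frac{1}{106} \approx -0.009434$)
$\sqrt{\left(23175 + 17562\right) + C} = \sqrt{\left(23175 + 17562\right) - \frac{1}{106}} = \sqrt{40737 - \frac{1}{106}} = \sqrt{\frac{4318121}{106}} = \frac{\sqrt{457720826}}{106}$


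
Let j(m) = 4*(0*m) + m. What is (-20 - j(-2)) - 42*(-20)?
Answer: 822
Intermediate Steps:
j(m) = m (j(m) = 4*0 + m = 0 + m = m)
(-20 - j(-2)) - 42*(-20) = (-20 - 1*(-2)) - 42*(-20) = (-20 + 2) + 840 = -18 + 840 = 822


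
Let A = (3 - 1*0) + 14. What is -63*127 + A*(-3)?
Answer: -8052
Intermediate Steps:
A = 17 (A = (3 + 0) + 14 = 3 + 14 = 17)
-63*127 + A*(-3) = -63*127 + 17*(-3) = -8001 - 51 = -8052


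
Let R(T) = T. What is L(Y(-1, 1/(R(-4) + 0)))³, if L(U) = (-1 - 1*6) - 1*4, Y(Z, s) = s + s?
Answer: -1331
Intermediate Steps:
Y(Z, s) = 2*s
L(U) = -11 (L(U) = (-1 - 6) - 4 = -7 - 4 = -11)
L(Y(-1, 1/(R(-4) + 0)))³ = (-11)³ = -1331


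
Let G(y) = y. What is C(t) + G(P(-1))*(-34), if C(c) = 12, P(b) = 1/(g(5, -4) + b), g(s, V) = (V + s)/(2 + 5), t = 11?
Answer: 155/3 ≈ 51.667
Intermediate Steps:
g(s, V) = V/7 + s/7 (g(s, V) = (V + s)/7 = (V + s)*(⅐) = V/7 + s/7)
P(b) = 1/(⅐ + b) (P(b) = 1/(((⅐)*(-4) + (⅐)*5) + b) = 1/((-4/7 + 5/7) + b) = 1/(⅐ + b))
C(t) + G(P(-1))*(-34) = 12 + (7/(1 + 7*(-1)))*(-34) = 12 + (7/(1 - 7))*(-34) = 12 + (7/(-6))*(-34) = 12 + (7*(-⅙))*(-34) = 12 - 7/6*(-34) = 12 + 119/3 = 155/3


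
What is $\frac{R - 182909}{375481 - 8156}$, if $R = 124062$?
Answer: $- \frac{58847}{367325} \approx -0.1602$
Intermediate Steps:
$\frac{R - 182909}{375481 - 8156} = \frac{124062 - 182909}{375481 - 8156} = - \frac{58847}{367325}$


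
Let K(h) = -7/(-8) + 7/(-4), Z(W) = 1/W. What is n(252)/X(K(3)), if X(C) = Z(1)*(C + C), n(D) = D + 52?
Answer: -1216/7 ≈ -173.71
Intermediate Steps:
n(D) = 52 + D
K(h) = -7/8 (K(h) = -7*(-⅛) + 7*(-¼) = 7/8 - 7/4 = -7/8)
X(C) = 2*C (X(C) = (C + C)/1 = 1*(2*C) = 2*C)
n(252)/X(K(3)) = (52 + 252)/((2*(-7/8))) = 304/(-7/4) = 304*(-4/7) = -1216/7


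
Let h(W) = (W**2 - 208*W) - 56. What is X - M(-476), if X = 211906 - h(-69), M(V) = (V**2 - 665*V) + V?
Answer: -349791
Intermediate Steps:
M(V) = V**2 - 664*V
h(W) = -56 + W**2 - 208*W
X = 192849 (X = 211906 - (-56 + (-69)**2 - 208*(-69)) = 211906 - (-56 + 4761 + 14352) = 211906 - 1*19057 = 211906 - 19057 = 192849)
X - M(-476) = 192849 - (-476)*(-664 - 476) = 192849 - (-476)*(-1140) = 192849 - 1*542640 = 192849 - 542640 = -349791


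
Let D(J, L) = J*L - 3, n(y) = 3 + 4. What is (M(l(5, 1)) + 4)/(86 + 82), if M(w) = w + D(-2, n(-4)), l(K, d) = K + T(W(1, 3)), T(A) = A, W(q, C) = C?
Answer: -5/168 ≈ -0.029762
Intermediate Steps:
n(y) = 7
D(J, L) = -3 + J*L
l(K, d) = 3 + K (l(K, d) = K + 3 = 3 + K)
M(w) = -17 + w (M(w) = w + (-3 - 2*7) = w + (-3 - 14) = w - 17 = -17 + w)
(M(l(5, 1)) + 4)/(86 + 82) = ((-17 + (3 + 5)) + 4)/(86 + 82) = ((-17 + 8) + 4)/168 = (-9 + 4)*(1/168) = -5*1/168 = -5/168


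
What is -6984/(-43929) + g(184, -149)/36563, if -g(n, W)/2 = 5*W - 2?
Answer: 35665102/178464003 ≈ 0.19984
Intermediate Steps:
g(n, W) = 4 - 10*W (g(n, W) = -2*(5*W - 2) = -2*(-2 + 5*W) = 4 - 10*W)
-6984/(-43929) + g(184, -149)/36563 = -6984/(-43929) + (4 - 10*(-149))/36563 = -6984*(-1/43929) + (4 + 1490)*(1/36563) = 776/4881 + 1494*(1/36563) = 776/4881 + 1494/36563 = 35665102/178464003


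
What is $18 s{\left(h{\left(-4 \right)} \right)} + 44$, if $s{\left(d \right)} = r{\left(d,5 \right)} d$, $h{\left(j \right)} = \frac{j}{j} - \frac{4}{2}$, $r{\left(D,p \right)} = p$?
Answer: $-46$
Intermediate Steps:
$h{\left(j \right)} = -1$ ($h{\left(j \right)} = 1 - 2 = -1$)
$s{\left(d \right)} = 5 d$
$18 s{\left(h{\left(-4 \right)} \right)} + 44 = 18 \cdot 5 \left(-1\right) + 44 = 18 \left(-5\right) + 44 = -90 + 44 = -46$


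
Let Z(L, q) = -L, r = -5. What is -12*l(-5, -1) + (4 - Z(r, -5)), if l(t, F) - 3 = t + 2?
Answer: -1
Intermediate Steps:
l(t, F) = 5 + t (l(t, F) = 3 + (t + 2) = 3 + (2 + t) = 5 + t)
-12*l(-5, -1) + (4 - Z(r, -5)) = -12*(5 - 5) + (4 - (-1)*(-5)) = -12*0 + (4 - 1*5) = 0 + (4 - 5) = 0 - 1 = -1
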